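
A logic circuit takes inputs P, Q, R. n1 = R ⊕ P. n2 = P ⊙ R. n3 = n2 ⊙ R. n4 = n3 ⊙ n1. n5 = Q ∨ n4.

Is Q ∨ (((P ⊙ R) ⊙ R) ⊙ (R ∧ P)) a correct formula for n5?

No

n1 = R ⊕ P
n2 = P ⊙ R
n3 = n2 ⊙ R = (P ⊙ R) ⊙ R
n4 = n3 ⊙ n1 = ((P ⊙ R) ⊙ R) ⊙ (R ⊕ P)
n5 = Q ∨ n4 = Q ∨ (((P ⊙ R) ⊙ R) ⊙ (R ⊕ P))
At P=0, Q=0, R=1: circuit gives 0, formula gives 1.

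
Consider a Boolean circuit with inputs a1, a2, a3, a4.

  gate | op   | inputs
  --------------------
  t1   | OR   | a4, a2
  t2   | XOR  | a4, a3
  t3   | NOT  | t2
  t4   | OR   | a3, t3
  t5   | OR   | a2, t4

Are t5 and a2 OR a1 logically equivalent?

No

t2 = a4 XOR a3
t3 = NOT t2 = NOT (a4 XOR a3)
t4 = a3 OR t3 = a3 OR NOT (a4 XOR a3)
t5 = a2 OR t4 = a2 OR (a3 OR NOT (a4 XOR a3))
At a1=0, a2=0, a3=0, a4=0: circuit gives 1, formula gives 0.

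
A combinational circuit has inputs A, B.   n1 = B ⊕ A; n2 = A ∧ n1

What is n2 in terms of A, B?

A ∧ (B ⊕ A)

n1 = B ⊕ A
n2 = A ∧ n1 = A ∧ (B ⊕ A)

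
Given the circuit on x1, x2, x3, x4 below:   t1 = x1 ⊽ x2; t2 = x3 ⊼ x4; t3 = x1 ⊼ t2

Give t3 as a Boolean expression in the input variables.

x1 ⊼ (x3 ⊼ x4)

t2 = x3 ⊼ x4
t3 = x1 ⊼ t2 = x1 ⊼ (x3 ⊼ x4)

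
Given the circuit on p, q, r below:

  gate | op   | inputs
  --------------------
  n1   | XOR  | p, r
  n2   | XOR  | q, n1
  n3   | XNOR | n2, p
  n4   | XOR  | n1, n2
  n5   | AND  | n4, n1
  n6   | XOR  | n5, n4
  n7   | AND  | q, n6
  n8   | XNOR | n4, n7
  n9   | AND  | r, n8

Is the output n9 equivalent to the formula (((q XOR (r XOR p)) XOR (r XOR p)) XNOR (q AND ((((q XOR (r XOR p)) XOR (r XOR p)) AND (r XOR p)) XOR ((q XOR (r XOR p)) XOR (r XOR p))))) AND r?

Yes

n1 = p XOR r
n2 = q XOR n1 = q XOR (p XOR r)
n4 = n1 XOR n2 = (p XOR r) XOR (q XOR (p XOR r))
n5 = n4 AND n1 = ((p XOR r) XOR (q XOR (p XOR r))) AND (p XOR r)
n6 = n5 XOR n4 = (((p XOR r) XOR (q XOR (p XOR r))) AND (p XOR r)) XOR ((p XOR r) XOR (q XOR (p XOR r)))
n7 = q AND n6 = q AND ((((p XOR r) XOR (q XOR (p XOR r))) AND (p XOR r)) XOR ((p XOR r) XOR (q XOR (p XOR r))))
n8 = n4 XNOR n7 = ((p XOR r) XOR (q XOR (p XOR r))) XNOR (q AND ((((p XOR r) XOR (q XOR (p XOR r))) AND (p XOR r)) XOR ((p XOR r) XOR (q XOR (p XOR r)))))
n9 = r AND n8 = r AND (((p XOR r) XOR (q XOR (p XOR r))) XNOR (q AND ((((p XOR r) XOR (q XOR (p XOR r))) AND (p XOR r)) XOR ((p XOR r) XOR (q XOR (p XOR r))))))
At p=0, q=0, r=0: circuit gives 0, formula gives 0.
At p=0, q=0, r=1: circuit gives 1, formula gives 1.
Agrees on all 8 inputs.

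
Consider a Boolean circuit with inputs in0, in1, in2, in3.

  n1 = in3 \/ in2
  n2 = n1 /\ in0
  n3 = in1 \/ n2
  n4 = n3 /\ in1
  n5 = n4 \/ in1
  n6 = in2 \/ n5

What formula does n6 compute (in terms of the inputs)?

n1 = in3 \/ in2
n2 = n1 /\ in0 = (in3 \/ in2) /\ in0
n3 = in1 \/ n2 = in1 \/ ((in3 \/ in2) /\ in0)
n4 = n3 /\ in1 = (in1 \/ ((in3 \/ in2) /\ in0)) /\ in1
n5 = n4 \/ in1 = ((in1 \/ ((in3 \/ in2) /\ in0)) /\ in1) \/ in1
n6 = in2 \/ n5 = in2 \/ (((in1 \/ ((in3 \/ in2) /\ in0)) /\ in1) \/ in1)

in2 \/ (((in1 \/ ((in3 \/ in2) /\ in0)) /\ in1) \/ in1)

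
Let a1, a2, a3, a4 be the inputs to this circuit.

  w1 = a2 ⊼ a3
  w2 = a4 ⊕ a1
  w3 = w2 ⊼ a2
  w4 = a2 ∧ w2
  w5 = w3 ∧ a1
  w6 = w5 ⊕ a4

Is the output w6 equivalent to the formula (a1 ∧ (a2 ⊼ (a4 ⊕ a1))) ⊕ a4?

Yes

w2 = a4 ⊕ a1
w3 = w2 ⊼ a2 = (a4 ⊕ a1) ⊼ a2
w5 = w3 ∧ a1 = ((a4 ⊕ a1) ⊼ a2) ∧ a1
w6 = w5 ⊕ a4 = (((a4 ⊕ a1) ⊼ a2) ∧ a1) ⊕ a4
At a1=0, a2=0, a3=0, a4=0: circuit gives 0, formula gives 0.
At a1=0, a2=0, a3=0, a4=1: circuit gives 1, formula gives 1.
Agrees on all 16 inputs.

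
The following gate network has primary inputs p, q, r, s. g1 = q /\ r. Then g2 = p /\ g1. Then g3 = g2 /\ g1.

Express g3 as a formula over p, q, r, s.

g1 = q /\ r
g2 = p /\ g1 = p /\ (q /\ r)
g3 = g2 /\ g1 = (p /\ (q /\ r)) /\ (q /\ r)

(p /\ (q /\ r)) /\ (q /\ r)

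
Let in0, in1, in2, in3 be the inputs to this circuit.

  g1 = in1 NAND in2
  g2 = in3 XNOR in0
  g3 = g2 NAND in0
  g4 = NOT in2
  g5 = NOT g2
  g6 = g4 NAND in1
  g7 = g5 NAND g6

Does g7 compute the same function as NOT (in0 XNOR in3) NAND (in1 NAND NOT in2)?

g2 = in3 XNOR in0
g4 = NOT in2
g5 = NOT g2 = NOT (in3 XNOR in0)
g6 = g4 NAND in1 = NOT in2 NAND in1
g7 = g5 NAND g6 = NOT (in3 XNOR in0) NAND (NOT in2 NAND in1)
At in0=0, in1=0, in2=0, in3=1: circuit gives 0, formula gives 0.
At in0=0, in1=0, in2=0, in3=0: circuit gives 1, formula gives 1.
Agrees on all 16 inputs.

Yes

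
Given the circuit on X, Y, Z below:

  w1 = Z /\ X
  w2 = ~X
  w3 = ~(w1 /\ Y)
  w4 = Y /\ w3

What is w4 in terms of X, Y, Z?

Y /\ (~((Z /\ X) /\ Y))

w1 = Z /\ X
w3 = ~(w1 /\ Y) = ~((Z /\ X) /\ Y)
w4 = Y /\ w3 = Y /\ (~((Z /\ X) /\ Y))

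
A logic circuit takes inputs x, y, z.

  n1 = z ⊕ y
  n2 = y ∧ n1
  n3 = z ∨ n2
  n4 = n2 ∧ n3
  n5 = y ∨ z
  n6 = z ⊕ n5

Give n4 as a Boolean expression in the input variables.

n1 = z ⊕ y
n2 = y ∧ n1 = y ∧ (z ⊕ y)
n3 = z ∨ n2 = z ∨ (y ∧ (z ⊕ y))
n4 = n2 ∧ n3 = (y ∧ (z ⊕ y)) ∧ (z ∨ (y ∧ (z ⊕ y)))

(y ∧ (z ⊕ y)) ∧ (z ∨ (y ∧ (z ⊕ y)))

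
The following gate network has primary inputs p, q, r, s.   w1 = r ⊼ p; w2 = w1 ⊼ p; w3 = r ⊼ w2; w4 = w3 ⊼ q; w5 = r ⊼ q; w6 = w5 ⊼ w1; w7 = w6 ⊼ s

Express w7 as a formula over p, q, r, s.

w1 = r ⊼ p
w5 = r ⊼ q
w6 = w5 ⊼ w1 = (r ⊼ q) ⊼ (r ⊼ p)
w7 = w6 ⊼ s = ((r ⊼ q) ⊼ (r ⊼ p)) ⊼ s

((r ⊼ q) ⊼ (r ⊼ p)) ⊼ s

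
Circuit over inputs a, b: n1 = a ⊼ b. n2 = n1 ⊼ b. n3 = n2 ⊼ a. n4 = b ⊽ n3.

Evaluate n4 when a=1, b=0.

1

n1 = 1 ⊼ 0 = 1
n2 = 1 ⊼ 0 = 1
n3 = 1 ⊼ 1 = 0
n4 = 0 ⊽ 0 = 1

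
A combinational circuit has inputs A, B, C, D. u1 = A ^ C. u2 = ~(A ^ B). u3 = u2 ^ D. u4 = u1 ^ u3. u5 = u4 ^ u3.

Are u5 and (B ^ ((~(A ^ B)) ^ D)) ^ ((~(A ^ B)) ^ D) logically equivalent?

u1 = A ^ C
u2 = ~(A ^ B)
u3 = u2 ^ D = (~(A ^ B)) ^ D
u4 = u1 ^ u3 = (A ^ C) ^ ((~(A ^ B)) ^ D)
u5 = u4 ^ u3 = ((A ^ C) ^ ((~(A ^ B)) ^ D)) ^ ((~(A ^ B)) ^ D)
At A=0, B=0, C=1, D=0: circuit gives 1, formula gives 0.

No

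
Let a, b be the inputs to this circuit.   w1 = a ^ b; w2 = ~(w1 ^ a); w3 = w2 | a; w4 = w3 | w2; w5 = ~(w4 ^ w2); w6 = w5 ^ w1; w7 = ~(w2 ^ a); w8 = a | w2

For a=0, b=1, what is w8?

w1 = 0 ^ 1 = 1
w2 = ~(1 ^ 0) = 0
w8 = 0 | 0 = 0

0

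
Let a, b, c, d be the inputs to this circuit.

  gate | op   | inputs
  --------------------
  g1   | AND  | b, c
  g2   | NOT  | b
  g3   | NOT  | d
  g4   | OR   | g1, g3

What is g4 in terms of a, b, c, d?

g1 = b AND c
g3 = NOT d
g4 = g1 OR g3 = (b AND c) OR NOT d

(b AND c) OR NOT d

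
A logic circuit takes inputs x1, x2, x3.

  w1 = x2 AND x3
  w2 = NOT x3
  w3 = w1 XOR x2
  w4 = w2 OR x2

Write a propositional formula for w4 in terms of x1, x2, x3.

NOT x3 OR x2

w2 = NOT x3
w4 = w2 OR x2 = NOT x3 OR x2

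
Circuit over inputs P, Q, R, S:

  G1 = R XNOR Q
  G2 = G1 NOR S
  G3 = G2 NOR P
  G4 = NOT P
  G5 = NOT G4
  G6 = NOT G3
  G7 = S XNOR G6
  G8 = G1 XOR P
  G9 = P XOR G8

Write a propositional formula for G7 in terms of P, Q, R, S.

S XNOR NOT (((R XNOR Q) NOR S) NOR P)

G1 = R XNOR Q
G2 = G1 NOR S = (R XNOR Q) NOR S
G3 = G2 NOR P = ((R XNOR Q) NOR S) NOR P
G6 = NOT G3 = NOT (((R XNOR Q) NOR S) NOR P)
G7 = S XNOR G6 = S XNOR NOT (((R XNOR Q) NOR S) NOR P)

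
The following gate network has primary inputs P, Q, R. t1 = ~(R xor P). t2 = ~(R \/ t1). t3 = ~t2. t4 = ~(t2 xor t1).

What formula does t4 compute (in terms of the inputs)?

t1 = ~(R xor P)
t2 = ~(R \/ t1) = ~(R \/ (~(R xor P)))
t4 = ~(t2 xor t1) = ~((~(R \/ (~(R xor P)))) xor (~(R xor P)))

~((~(R \/ (~(R xor P)))) xor (~(R xor P)))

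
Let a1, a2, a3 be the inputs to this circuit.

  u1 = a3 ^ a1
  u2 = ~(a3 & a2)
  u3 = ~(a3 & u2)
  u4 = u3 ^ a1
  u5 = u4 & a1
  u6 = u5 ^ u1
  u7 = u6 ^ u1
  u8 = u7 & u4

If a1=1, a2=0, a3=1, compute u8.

u1 = 1 ^ 1 = 0
u2 = ~(1 & 0) = 1
u3 = ~(1 & 1) = 0
u4 = 0 ^ 1 = 1
u5 = 1 & 1 = 1
u6 = 1 ^ 0 = 1
u7 = 1 ^ 0 = 1
u8 = 1 & 1 = 1

1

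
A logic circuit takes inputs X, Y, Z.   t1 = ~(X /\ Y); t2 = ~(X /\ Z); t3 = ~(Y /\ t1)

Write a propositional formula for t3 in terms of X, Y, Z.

t1 = ~(X /\ Y)
t3 = ~(Y /\ t1) = ~(Y /\ (~(X /\ Y)))

~(Y /\ (~(X /\ Y)))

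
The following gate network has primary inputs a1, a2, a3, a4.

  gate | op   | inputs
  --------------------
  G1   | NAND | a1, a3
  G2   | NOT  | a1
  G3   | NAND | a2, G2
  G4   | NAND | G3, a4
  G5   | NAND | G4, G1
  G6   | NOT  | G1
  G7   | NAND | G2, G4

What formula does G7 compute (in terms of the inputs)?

G2 = NOT a1
G3 = a2 NAND G2 = a2 NAND NOT a1
G4 = G3 NAND a4 = (a2 NAND NOT a1) NAND a4
G7 = G2 NAND G4 = NOT a1 NAND ((a2 NAND NOT a1) NAND a4)

NOT a1 NAND ((a2 NAND NOT a1) NAND a4)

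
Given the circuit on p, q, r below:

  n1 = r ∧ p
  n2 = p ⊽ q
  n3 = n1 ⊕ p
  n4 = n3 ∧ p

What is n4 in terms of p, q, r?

n1 = r ∧ p
n3 = n1 ⊕ p = (r ∧ p) ⊕ p
n4 = n3 ∧ p = ((r ∧ p) ⊕ p) ∧ p

((r ∧ p) ⊕ p) ∧ p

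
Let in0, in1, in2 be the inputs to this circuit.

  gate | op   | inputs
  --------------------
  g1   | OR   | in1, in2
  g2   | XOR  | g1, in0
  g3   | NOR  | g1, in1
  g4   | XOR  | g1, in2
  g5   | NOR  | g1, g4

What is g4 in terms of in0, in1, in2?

g1 = in1 OR in2
g4 = g1 XOR in2 = (in1 OR in2) XOR in2

(in1 OR in2) XOR in2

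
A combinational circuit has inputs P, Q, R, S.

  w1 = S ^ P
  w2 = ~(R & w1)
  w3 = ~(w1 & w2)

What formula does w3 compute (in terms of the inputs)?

~((S ^ P) & (~(R & (S ^ P))))

w1 = S ^ P
w2 = ~(R & w1) = ~(R & (S ^ P))
w3 = ~(w1 & w2) = ~((S ^ P) & (~(R & (S ^ P))))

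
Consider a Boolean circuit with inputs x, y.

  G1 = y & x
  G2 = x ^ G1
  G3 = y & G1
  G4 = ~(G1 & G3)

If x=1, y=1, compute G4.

0

G1 = 1 & 1 = 1
G3 = 1 & 1 = 1
G4 = ~(1 & 1) = 0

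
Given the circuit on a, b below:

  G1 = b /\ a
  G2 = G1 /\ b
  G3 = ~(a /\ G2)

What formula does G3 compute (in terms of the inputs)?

~(a /\ ((b /\ a) /\ b))

G1 = b /\ a
G2 = G1 /\ b = (b /\ a) /\ b
G3 = ~(a /\ G2) = ~(a /\ ((b /\ a) /\ b))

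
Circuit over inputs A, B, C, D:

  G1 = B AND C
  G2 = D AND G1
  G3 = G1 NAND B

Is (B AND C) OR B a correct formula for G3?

No

G1 = B AND C
G3 = G1 NAND B = (B AND C) NAND B
At A=0, B=0, C=0, D=0: circuit gives 1, formula gives 0.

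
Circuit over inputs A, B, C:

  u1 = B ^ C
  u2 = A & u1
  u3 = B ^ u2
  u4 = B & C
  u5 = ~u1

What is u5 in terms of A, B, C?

u1 = B ^ C
u5 = ~u1 = ~(B ^ C)

~(B ^ C)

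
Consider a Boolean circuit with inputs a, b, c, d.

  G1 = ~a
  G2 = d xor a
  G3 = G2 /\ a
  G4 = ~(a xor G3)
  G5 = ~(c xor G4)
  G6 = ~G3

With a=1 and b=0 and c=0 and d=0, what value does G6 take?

0

G2 = 0 xor 1 = 1
G3 = 1 /\ 1 = 1
G6 = ~1 = 0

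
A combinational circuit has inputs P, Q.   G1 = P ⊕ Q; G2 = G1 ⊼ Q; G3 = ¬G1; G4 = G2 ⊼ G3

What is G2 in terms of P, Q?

G1 = P ⊕ Q
G2 = G1 ⊼ Q = (P ⊕ Q) ⊼ Q

(P ⊕ Q) ⊼ Q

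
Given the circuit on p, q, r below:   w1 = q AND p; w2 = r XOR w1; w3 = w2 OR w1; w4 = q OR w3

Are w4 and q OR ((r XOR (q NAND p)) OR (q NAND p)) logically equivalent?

No

w1 = q AND p
w2 = r XOR w1 = r XOR (q AND p)
w3 = w2 OR w1 = (r XOR (q AND p)) OR (q AND p)
w4 = q OR w3 = q OR ((r XOR (q AND p)) OR (q AND p))
At p=0, q=0, r=0: circuit gives 0, formula gives 1.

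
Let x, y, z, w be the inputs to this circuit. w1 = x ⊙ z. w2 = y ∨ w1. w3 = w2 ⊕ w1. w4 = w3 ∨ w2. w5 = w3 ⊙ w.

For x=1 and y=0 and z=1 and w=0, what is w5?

w1 = 1 ⊙ 1 = 1
w2 = 0 ∨ 1 = 1
w3 = 1 ⊕ 1 = 0
w5 = 0 ⊙ 0 = 1

1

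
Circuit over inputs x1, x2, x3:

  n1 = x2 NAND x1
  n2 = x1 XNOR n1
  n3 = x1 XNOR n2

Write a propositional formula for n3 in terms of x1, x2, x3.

x1 XNOR (x1 XNOR (x2 NAND x1))

n1 = x2 NAND x1
n2 = x1 XNOR n1 = x1 XNOR (x2 NAND x1)
n3 = x1 XNOR n2 = x1 XNOR (x1 XNOR (x2 NAND x1))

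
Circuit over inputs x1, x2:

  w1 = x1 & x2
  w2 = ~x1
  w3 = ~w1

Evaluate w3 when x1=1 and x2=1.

0

w1 = 1 & 1 = 1
w3 = ~1 = 0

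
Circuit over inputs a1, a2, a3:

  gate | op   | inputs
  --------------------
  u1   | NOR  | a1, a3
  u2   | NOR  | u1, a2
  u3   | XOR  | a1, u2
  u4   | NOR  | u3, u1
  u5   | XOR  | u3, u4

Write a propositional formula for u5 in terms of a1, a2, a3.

(a1 XOR ((a1 NOR a3) NOR a2)) XOR ((a1 XOR ((a1 NOR a3) NOR a2)) NOR (a1 NOR a3))

u1 = a1 NOR a3
u2 = u1 NOR a2 = (a1 NOR a3) NOR a2
u3 = a1 XOR u2 = a1 XOR ((a1 NOR a3) NOR a2)
u4 = u3 NOR u1 = (a1 XOR ((a1 NOR a3) NOR a2)) NOR (a1 NOR a3)
u5 = u3 XOR u4 = (a1 XOR ((a1 NOR a3) NOR a2)) XOR ((a1 XOR ((a1 NOR a3) NOR a2)) NOR (a1 NOR a3))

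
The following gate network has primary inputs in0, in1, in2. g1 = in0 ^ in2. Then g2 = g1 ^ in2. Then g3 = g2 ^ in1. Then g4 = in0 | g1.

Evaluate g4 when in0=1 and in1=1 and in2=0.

g1 = 1 ^ 0 = 1
g4 = 1 | 1 = 1

1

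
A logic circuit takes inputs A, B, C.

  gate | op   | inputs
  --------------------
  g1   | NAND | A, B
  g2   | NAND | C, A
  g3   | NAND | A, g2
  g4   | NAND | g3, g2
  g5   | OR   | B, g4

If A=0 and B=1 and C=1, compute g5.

g2 = 1 NAND 0 = 1
g3 = 0 NAND 1 = 1
g4 = 1 NAND 1 = 0
g5 = 1 OR 0 = 1

1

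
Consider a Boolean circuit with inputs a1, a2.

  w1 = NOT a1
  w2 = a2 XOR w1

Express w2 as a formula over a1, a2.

a2 XOR NOT a1

w1 = NOT a1
w2 = a2 XOR w1 = a2 XOR NOT a1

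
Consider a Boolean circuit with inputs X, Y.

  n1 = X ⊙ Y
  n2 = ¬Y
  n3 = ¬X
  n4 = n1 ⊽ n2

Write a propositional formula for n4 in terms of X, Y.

(X ⊙ Y) ⊽ ¬Y

n1 = X ⊙ Y
n2 = ¬Y
n4 = n1 ⊽ n2 = (X ⊙ Y) ⊽ ¬Y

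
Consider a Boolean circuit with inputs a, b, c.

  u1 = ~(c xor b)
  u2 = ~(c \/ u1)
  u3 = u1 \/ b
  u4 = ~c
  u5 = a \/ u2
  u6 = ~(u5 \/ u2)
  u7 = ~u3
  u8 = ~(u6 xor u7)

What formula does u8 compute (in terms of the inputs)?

u1 = ~(c xor b)
u2 = ~(c \/ u1) = ~(c \/ (~(c xor b)))
u3 = u1 \/ b = (~(c xor b)) \/ b
u5 = a \/ u2 = a \/ (~(c \/ (~(c xor b))))
u6 = ~(u5 \/ u2) = ~((a \/ (~(c \/ (~(c xor b))))) \/ (~(c \/ (~(c xor b)))))
u7 = ~u3 = ~((~(c xor b)) \/ b)
u8 = ~(u6 xor u7) = ~((~((a \/ (~(c \/ (~(c xor b))))) \/ (~(c \/ (~(c xor b)))))) xor ~((~(c xor b)) \/ b))

~((~((a \/ (~(c \/ (~(c xor b))))) \/ (~(c \/ (~(c xor b)))))) xor ~((~(c xor b)) \/ b))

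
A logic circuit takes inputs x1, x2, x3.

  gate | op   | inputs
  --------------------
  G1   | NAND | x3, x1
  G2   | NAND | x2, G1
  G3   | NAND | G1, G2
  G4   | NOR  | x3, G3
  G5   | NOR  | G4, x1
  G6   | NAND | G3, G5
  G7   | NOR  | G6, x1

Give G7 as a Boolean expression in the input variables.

G1 = x3 NAND x1
G2 = x2 NAND G1 = x2 NAND (x3 NAND x1)
G3 = G1 NAND G2 = (x3 NAND x1) NAND (x2 NAND (x3 NAND x1))
G4 = x3 NOR G3 = x3 NOR ((x3 NAND x1) NAND (x2 NAND (x3 NAND x1)))
G5 = G4 NOR x1 = (x3 NOR ((x3 NAND x1) NAND (x2 NAND (x3 NAND x1)))) NOR x1
G6 = G3 NAND G5 = ((x3 NAND x1) NAND (x2 NAND (x3 NAND x1))) NAND ((x3 NOR ((x3 NAND x1) NAND (x2 NAND (x3 NAND x1)))) NOR x1)
G7 = G6 NOR x1 = (((x3 NAND x1) NAND (x2 NAND (x3 NAND x1))) NAND ((x3 NOR ((x3 NAND x1) NAND (x2 NAND (x3 NAND x1)))) NOR x1)) NOR x1

(((x3 NAND x1) NAND (x2 NAND (x3 NAND x1))) NAND ((x3 NOR ((x3 NAND x1) NAND (x2 NAND (x3 NAND x1)))) NOR x1)) NOR x1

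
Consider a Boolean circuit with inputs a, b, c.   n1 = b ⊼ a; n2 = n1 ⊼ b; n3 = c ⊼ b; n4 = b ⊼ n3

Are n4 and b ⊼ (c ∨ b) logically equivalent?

n3 = c ⊼ b
n4 = b ⊼ n3 = b ⊼ (c ⊼ b)
At a=0, b=1, c=1: circuit gives 1, formula gives 0.

No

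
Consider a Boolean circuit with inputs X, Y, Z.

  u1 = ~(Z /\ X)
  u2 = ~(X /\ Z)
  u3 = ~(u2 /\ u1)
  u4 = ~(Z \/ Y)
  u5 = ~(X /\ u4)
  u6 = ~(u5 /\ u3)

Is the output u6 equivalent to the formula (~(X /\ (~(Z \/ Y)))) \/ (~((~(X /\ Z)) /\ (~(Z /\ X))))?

u1 = ~(Z /\ X)
u2 = ~(X /\ Z)
u3 = ~(u2 /\ u1) = ~((~(X /\ Z)) /\ (~(Z /\ X)))
u4 = ~(Z \/ Y)
u5 = ~(X /\ u4) = ~(X /\ (~(Z \/ Y)))
u6 = ~(u5 /\ u3) = ~((~(X /\ (~(Z \/ Y)))) /\ (~((~(X /\ Z)) /\ (~(Z /\ X)))))
At X=1, Y=0, Z=0: circuit gives 1, formula gives 0.

No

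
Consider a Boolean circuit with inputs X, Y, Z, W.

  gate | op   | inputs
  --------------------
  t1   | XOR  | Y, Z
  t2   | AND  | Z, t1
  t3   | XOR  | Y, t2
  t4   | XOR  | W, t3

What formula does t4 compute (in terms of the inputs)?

W XOR (Y XOR (Z AND (Y XOR Z)))

t1 = Y XOR Z
t2 = Z AND t1 = Z AND (Y XOR Z)
t3 = Y XOR t2 = Y XOR (Z AND (Y XOR Z))
t4 = W XOR t3 = W XOR (Y XOR (Z AND (Y XOR Z)))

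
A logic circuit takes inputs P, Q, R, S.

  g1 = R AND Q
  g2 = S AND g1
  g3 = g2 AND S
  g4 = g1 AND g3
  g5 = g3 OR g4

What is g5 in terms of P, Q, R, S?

((S AND (R AND Q)) AND S) OR ((R AND Q) AND ((S AND (R AND Q)) AND S))

g1 = R AND Q
g2 = S AND g1 = S AND (R AND Q)
g3 = g2 AND S = (S AND (R AND Q)) AND S
g4 = g1 AND g3 = (R AND Q) AND ((S AND (R AND Q)) AND S)
g5 = g3 OR g4 = ((S AND (R AND Q)) AND S) OR ((R AND Q) AND ((S AND (R AND Q)) AND S))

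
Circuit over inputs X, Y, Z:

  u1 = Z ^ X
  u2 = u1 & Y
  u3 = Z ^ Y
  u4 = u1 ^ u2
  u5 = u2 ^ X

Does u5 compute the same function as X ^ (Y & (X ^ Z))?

u1 = Z ^ X
u2 = u1 & Y = (Z ^ X) & Y
u5 = u2 ^ X = ((Z ^ X) & Y) ^ X
At X=0, Y=0, Z=0: circuit gives 0, formula gives 0.
At X=0, Y=1, Z=1: circuit gives 1, formula gives 1.
Agrees on all 8 inputs.

Yes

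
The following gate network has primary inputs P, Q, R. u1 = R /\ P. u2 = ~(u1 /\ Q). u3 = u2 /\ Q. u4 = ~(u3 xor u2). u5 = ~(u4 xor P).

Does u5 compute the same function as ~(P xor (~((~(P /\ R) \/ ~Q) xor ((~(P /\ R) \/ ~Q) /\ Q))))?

Yes

u1 = R /\ P
u2 = ~(u1 /\ Q) = ~((R /\ P) /\ Q)
u3 = u2 /\ Q = (~((R /\ P) /\ Q)) /\ Q
u4 = ~(u3 xor u2) = ~(((~((R /\ P) /\ Q)) /\ Q) xor (~((R /\ P) /\ Q)))
u5 = ~(u4 xor P) = ~((~(((~((R /\ P) /\ Q)) /\ Q) xor (~((R /\ P) /\ Q)))) xor P)
At P=0, Q=1, R=0: circuit gives 0, formula gives 0.
At P=0, Q=0, R=0: circuit gives 1, formula gives 1.
Agrees on all 8 inputs.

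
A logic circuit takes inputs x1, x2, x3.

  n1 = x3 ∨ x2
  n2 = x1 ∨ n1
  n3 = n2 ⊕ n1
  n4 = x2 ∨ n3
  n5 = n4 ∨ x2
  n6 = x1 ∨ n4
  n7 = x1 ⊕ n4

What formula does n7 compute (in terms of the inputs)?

x1 ⊕ (x2 ∨ ((x1 ∨ (x3 ∨ x2)) ⊕ (x3 ∨ x2)))

n1 = x3 ∨ x2
n2 = x1 ∨ n1 = x1 ∨ (x3 ∨ x2)
n3 = n2 ⊕ n1 = (x1 ∨ (x3 ∨ x2)) ⊕ (x3 ∨ x2)
n4 = x2 ∨ n3 = x2 ∨ ((x1 ∨ (x3 ∨ x2)) ⊕ (x3 ∨ x2))
n7 = x1 ⊕ n4 = x1 ⊕ (x2 ∨ ((x1 ∨ (x3 ∨ x2)) ⊕ (x3 ∨ x2)))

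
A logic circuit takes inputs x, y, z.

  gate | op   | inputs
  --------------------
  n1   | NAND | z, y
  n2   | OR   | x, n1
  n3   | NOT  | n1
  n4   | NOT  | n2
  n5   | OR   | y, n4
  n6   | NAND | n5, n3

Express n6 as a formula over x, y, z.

n1 = z NAND y
n2 = x OR n1 = x OR (z NAND y)
n3 = NOT n1 = NOT (z NAND y)
n4 = NOT n2 = NOT (x OR (z NAND y))
n5 = y OR n4 = y OR NOT (x OR (z NAND y))
n6 = n5 NAND n3 = (y OR NOT (x OR (z NAND y))) NAND NOT (z NAND y)

(y OR NOT (x OR (z NAND y))) NAND NOT (z NAND y)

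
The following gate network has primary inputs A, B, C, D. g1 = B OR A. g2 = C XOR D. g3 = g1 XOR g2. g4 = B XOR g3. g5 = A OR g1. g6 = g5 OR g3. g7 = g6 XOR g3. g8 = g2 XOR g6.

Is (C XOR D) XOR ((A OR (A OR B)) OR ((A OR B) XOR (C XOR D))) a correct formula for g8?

Yes

g1 = B OR A
g2 = C XOR D
g3 = g1 XOR g2 = (B OR A) XOR (C XOR D)
g5 = A OR g1 = A OR (B OR A)
g6 = g5 OR g3 = (A OR (B OR A)) OR ((B OR A) XOR (C XOR D))
g8 = g2 XOR g6 = (C XOR D) XOR ((A OR (B OR A)) OR ((B OR A) XOR (C XOR D)))
At A=0, B=0, C=0, D=0: circuit gives 0, formula gives 0.
At A=0, B=1, C=0, D=0: circuit gives 1, formula gives 1.
Agrees on all 16 inputs.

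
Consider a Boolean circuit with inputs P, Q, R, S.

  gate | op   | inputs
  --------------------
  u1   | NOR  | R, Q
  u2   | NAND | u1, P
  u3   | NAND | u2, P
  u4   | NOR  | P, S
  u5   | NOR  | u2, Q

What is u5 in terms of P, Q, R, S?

u1 = R NOR Q
u2 = u1 NAND P = (R NOR Q) NAND P
u5 = u2 NOR Q = ((R NOR Q) NAND P) NOR Q

((R NOR Q) NAND P) NOR Q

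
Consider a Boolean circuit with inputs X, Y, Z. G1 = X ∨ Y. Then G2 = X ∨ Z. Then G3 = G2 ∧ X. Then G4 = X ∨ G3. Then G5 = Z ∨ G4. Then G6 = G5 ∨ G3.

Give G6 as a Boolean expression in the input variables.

(Z ∨ (X ∨ ((X ∨ Z) ∧ X))) ∨ ((X ∨ Z) ∧ X)

G2 = X ∨ Z
G3 = G2 ∧ X = (X ∨ Z) ∧ X
G4 = X ∨ G3 = X ∨ ((X ∨ Z) ∧ X)
G5 = Z ∨ G4 = Z ∨ (X ∨ ((X ∨ Z) ∧ X))
G6 = G5 ∨ G3 = (Z ∨ (X ∨ ((X ∨ Z) ∧ X))) ∨ ((X ∨ Z) ∧ X)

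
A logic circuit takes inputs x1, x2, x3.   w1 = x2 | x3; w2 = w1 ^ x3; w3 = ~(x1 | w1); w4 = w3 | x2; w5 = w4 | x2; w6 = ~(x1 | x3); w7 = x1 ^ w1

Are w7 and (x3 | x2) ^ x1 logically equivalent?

Yes

w1 = x2 | x3
w7 = x1 ^ w1 = x1 ^ (x2 | x3)
At x1=0, x2=0, x3=0: circuit gives 0, formula gives 0.
At x1=0, x2=0, x3=1: circuit gives 1, formula gives 1.
Agrees on all 8 inputs.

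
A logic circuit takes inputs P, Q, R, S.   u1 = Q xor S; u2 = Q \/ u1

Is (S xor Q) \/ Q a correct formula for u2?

u1 = Q xor S
u2 = Q \/ u1 = Q \/ (Q xor S)
At P=0, Q=0, R=0, S=0: circuit gives 0, formula gives 0.
At P=0, Q=0, R=0, S=1: circuit gives 1, formula gives 1.
Agrees on all 16 inputs.

Yes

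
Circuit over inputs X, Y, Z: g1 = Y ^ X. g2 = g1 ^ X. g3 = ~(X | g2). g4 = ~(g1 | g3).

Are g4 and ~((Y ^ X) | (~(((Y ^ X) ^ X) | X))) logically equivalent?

Yes

g1 = Y ^ X
g2 = g1 ^ X = (Y ^ X) ^ X
g3 = ~(X | g2) = ~(X | ((Y ^ X) ^ X))
g4 = ~(g1 | g3) = ~((Y ^ X) | (~(X | ((Y ^ X) ^ X))))
At X=0, Y=0, Z=0: circuit gives 0, formula gives 0.
At X=1, Y=1, Z=0: circuit gives 1, formula gives 1.
Agrees on all 8 inputs.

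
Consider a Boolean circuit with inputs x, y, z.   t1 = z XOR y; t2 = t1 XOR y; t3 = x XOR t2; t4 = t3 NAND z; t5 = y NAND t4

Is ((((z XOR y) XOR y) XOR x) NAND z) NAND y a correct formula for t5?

Yes

t1 = z XOR y
t2 = t1 XOR y = (z XOR y) XOR y
t3 = x XOR t2 = x XOR ((z XOR y) XOR y)
t4 = t3 NAND z = (x XOR ((z XOR y) XOR y)) NAND z
t5 = y NAND t4 = y NAND ((x XOR ((z XOR y) XOR y)) NAND z)
At x=0, y=1, z=0: circuit gives 0, formula gives 0.
At x=0, y=0, z=0: circuit gives 1, formula gives 1.
Agrees on all 8 inputs.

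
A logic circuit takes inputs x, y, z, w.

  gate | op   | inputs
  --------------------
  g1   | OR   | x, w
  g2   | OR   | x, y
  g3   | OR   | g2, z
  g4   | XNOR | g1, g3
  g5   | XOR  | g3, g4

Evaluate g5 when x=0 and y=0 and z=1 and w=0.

g1 = 0 OR 0 = 0
g2 = 0 OR 0 = 0
g3 = 0 OR 1 = 1
g4 = 0 XNOR 1 = 0
g5 = 1 XOR 0 = 1

1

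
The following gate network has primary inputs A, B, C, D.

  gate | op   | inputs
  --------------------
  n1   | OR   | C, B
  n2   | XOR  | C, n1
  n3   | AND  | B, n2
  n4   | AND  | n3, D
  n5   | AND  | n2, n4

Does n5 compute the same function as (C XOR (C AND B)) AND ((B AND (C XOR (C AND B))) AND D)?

n1 = C OR B
n2 = C XOR n1 = C XOR (C OR B)
n3 = B AND n2 = B AND (C XOR (C OR B))
n4 = n3 AND D = (B AND (C XOR (C OR B))) AND D
n5 = n2 AND n4 = (C XOR (C OR B)) AND ((B AND (C XOR (C OR B))) AND D)
At A=0, B=1, C=0, D=1: circuit gives 1, formula gives 0.

No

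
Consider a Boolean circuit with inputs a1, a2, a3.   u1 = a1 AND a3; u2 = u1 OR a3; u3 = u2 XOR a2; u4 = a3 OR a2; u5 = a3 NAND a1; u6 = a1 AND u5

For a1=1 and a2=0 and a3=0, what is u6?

1

u5 = 0 NAND 1 = 1
u6 = 1 AND 1 = 1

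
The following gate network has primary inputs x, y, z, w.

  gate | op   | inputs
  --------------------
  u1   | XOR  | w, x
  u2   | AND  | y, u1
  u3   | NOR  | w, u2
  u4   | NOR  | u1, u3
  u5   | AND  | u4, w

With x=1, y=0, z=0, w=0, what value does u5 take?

0

u1 = 0 XOR 1 = 1
u2 = 0 AND 1 = 0
u3 = 0 NOR 0 = 1
u4 = 1 NOR 1 = 0
u5 = 0 AND 0 = 0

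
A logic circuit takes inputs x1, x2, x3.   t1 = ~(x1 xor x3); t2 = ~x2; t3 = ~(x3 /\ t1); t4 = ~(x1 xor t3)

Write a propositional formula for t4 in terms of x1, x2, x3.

t1 = ~(x1 xor x3)
t3 = ~(x3 /\ t1) = ~(x3 /\ (~(x1 xor x3)))
t4 = ~(x1 xor t3) = ~(x1 xor (~(x3 /\ (~(x1 xor x3)))))

~(x1 xor (~(x3 /\ (~(x1 xor x3)))))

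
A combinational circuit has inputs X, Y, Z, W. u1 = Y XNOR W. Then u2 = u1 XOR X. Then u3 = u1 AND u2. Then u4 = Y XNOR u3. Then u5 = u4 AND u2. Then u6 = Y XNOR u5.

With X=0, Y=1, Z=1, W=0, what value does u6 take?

0

u1 = 1 XNOR 0 = 0
u2 = 0 XOR 0 = 0
u3 = 0 AND 0 = 0
u4 = 1 XNOR 0 = 0
u5 = 0 AND 0 = 0
u6 = 1 XNOR 0 = 0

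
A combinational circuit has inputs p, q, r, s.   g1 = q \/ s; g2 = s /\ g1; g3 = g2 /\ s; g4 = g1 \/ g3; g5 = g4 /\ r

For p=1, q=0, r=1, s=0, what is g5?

g1 = 0 \/ 0 = 0
g2 = 0 /\ 0 = 0
g3 = 0 /\ 0 = 0
g4 = 0 \/ 0 = 0
g5 = 0 /\ 1 = 0

0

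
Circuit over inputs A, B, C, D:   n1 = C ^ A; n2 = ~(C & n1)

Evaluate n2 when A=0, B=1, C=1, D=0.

0

n1 = 1 ^ 0 = 1
n2 = ~(1 & 1) = 0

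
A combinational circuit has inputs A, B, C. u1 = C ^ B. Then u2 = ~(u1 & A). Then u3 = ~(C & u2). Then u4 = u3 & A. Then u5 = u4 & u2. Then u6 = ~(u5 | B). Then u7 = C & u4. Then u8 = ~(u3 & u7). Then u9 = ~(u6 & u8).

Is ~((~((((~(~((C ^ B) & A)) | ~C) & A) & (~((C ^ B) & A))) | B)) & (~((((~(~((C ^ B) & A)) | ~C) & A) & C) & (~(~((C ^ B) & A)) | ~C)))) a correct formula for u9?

u1 = C ^ B
u2 = ~(u1 & A) = ~((C ^ B) & A)
u3 = ~(C & u2) = ~(C & (~((C ^ B) & A)))
u4 = u3 & A = (~(C & (~((C ^ B) & A)))) & A
u5 = u4 & u2 = ((~(C & (~((C ^ B) & A)))) & A) & (~((C ^ B) & A))
u6 = ~(u5 | B) = ~((((~(C & (~((C ^ B) & A)))) & A) & (~((C ^ B) & A))) | B)
u7 = C & u4 = C & ((~(C & (~((C ^ B) & A)))) & A)
u8 = ~(u3 & u7) = ~((~(C & (~((C ^ B) & A)))) & (C & ((~(C & (~((C ^ B) & A)))) & A)))
u9 = ~(u6 & u8) = ~((~((((~(C & (~((C ^ B) & A)))) & A) & (~((C ^ B) & A))) | B)) & (~((~(C & (~((C ^ B) & A)))) & (C & ((~(C & (~((C ^ B) & A)))) & A)))))
At A=0, B=0, C=0: circuit gives 0, formula gives 0.
At A=0, B=1, C=0: circuit gives 1, formula gives 1.
Agrees on all 8 inputs.

Yes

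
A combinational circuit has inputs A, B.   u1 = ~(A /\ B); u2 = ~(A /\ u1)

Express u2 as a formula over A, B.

u1 = ~(A /\ B)
u2 = ~(A /\ u1) = ~(A /\ (~(A /\ B)))

~(A /\ (~(A /\ B)))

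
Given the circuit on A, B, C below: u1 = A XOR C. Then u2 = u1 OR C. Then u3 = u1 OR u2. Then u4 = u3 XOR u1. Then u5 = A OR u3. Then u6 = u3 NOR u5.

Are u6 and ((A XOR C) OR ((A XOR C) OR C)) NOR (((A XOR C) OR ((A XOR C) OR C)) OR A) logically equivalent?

Yes

u1 = A XOR C
u2 = u1 OR C = (A XOR C) OR C
u3 = u1 OR u2 = (A XOR C) OR ((A XOR C) OR C)
u5 = A OR u3 = A OR ((A XOR C) OR ((A XOR C) OR C))
u6 = u3 NOR u5 = ((A XOR C) OR ((A XOR C) OR C)) NOR (A OR ((A XOR C) OR ((A XOR C) OR C)))
At A=0, B=0, C=1: circuit gives 0, formula gives 0.
At A=0, B=0, C=0: circuit gives 1, formula gives 1.
Agrees on all 8 inputs.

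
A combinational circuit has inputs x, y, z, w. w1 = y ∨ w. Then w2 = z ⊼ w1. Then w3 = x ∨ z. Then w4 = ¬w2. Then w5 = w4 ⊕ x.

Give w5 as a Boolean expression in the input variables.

¬(z ⊼ (y ∨ w)) ⊕ x

w1 = y ∨ w
w2 = z ⊼ w1 = z ⊼ (y ∨ w)
w4 = ¬w2 = ¬(z ⊼ (y ∨ w))
w5 = w4 ⊕ x = ¬(z ⊼ (y ∨ w)) ⊕ x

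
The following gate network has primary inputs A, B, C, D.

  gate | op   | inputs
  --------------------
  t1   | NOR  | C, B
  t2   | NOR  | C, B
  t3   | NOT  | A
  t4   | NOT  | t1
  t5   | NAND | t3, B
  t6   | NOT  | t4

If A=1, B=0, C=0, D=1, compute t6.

1

t1 = 0 NOR 0 = 1
t4 = NOT 1 = 0
t6 = NOT 0 = 1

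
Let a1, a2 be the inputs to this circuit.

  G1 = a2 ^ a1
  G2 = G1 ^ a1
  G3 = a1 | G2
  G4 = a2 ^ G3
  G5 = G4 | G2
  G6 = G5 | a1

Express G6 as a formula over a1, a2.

((a2 ^ (a1 | ((a2 ^ a1) ^ a1))) | ((a2 ^ a1) ^ a1)) | a1

G1 = a2 ^ a1
G2 = G1 ^ a1 = (a2 ^ a1) ^ a1
G3 = a1 | G2 = a1 | ((a2 ^ a1) ^ a1)
G4 = a2 ^ G3 = a2 ^ (a1 | ((a2 ^ a1) ^ a1))
G5 = G4 | G2 = (a2 ^ (a1 | ((a2 ^ a1) ^ a1))) | ((a2 ^ a1) ^ a1)
G6 = G5 | a1 = ((a2 ^ (a1 | ((a2 ^ a1) ^ a1))) | ((a2 ^ a1) ^ a1)) | a1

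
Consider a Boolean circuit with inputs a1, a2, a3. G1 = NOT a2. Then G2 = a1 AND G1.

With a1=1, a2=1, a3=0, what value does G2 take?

0

G1 = NOT 1 = 0
G2 = 1 AND 0 = 0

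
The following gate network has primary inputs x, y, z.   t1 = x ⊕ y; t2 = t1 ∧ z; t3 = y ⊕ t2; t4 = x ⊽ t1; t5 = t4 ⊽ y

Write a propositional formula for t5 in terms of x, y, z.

t1 = x ⊕ y
t4 = x ⊽ t1 = x ⊽ (x ⊕ y)
t5 = t4 ⊽ y = (x ⊽ (x ⊕ y)) ⊽ y

(x ⊽ (x ⊕ y)) ⊽ y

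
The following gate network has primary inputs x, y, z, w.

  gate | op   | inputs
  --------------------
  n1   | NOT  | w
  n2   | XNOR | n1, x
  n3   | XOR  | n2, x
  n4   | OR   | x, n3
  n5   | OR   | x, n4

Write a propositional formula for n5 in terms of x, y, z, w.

x OR (x OR ((NOT w XNOR x) XOR x))

n1 = NOT w
n2 = n1 XNOR x = NOT w XNOR x
n3 = n2 XOR x = (NOT w XNOR x) XOR x
n4 = x OR n3 = x OR ((NOT w XNOR x) XOR x)
n5 = x OR n4 = x OR (x OR ((NOT w XNOR x) XOR x))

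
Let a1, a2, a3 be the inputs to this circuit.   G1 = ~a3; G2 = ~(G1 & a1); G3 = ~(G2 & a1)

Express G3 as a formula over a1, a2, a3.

G1 = ~a3
G2 = ~(G1 & a1) = ~(~a3 & a1)
G3 = ~(G2 & a1) = ~((~(~a3 & a1)) & a1)

~((~(~a3 & a1)) & a1)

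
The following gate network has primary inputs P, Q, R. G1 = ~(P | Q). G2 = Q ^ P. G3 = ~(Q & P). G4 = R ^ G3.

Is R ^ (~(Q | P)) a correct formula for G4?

G3 = ~(Q & P)
G4 = R ^ G3 = R ^ (~(Q & P))
At P=0, Q=1, R=0: circuit gives 1, formula gives 0.

No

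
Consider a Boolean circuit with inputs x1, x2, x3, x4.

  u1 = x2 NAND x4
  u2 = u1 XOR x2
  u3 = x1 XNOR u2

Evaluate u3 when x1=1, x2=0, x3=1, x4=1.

1

u1 = 0 NAND 1 = 1
u2 = 1 XOR 0 = 1
u3 = 1 XNOR 1 = 1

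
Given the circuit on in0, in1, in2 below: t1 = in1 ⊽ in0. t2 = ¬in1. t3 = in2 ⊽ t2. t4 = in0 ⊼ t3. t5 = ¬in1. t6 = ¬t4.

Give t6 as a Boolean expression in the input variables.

t2 = ¬in1
t3 = in2 ⊽ t2 = in2 ⊽ ¬in1
t4 = in0 ⊼ t3 = in0 ⊼ (in2 ⊽ ¬in1)
t6 = ¬t4 = ¬(in0 ⊼ (in2 ⊽ ¬in1))

¬(in0 ⊼ (in2 ⊽ ¬in1))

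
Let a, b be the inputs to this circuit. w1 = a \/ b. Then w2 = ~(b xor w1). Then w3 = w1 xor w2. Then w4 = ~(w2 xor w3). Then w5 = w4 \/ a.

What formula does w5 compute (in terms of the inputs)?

(~((~(b xor (a \/ b))) xor ((a \/ b) xor (~(b xor (a \/ b)))))) \/ a

w1 = a \/ b
w2 = ~(b xor w1) = ~(b xor (a \/ b))
w3 = w1 xor w2 = (a \/ b) xor (~(b xor (a \/ b)))
w4 = ~(w2 xor w3) = ~((~(b xor (a \/ b))) xor ((a \/ b) xor (~(b xor (a \/ b)))))
w5 = w4 \/ a = (~((~(b xor (a \/ b))) xor ((a \/ b) xor (~(b xor (a \/ b)))))) \/ a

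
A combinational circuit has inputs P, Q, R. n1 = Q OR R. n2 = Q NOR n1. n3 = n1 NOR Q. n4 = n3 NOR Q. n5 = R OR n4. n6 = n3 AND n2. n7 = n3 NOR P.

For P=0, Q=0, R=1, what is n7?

1

n1 = 0 OR 1 = 1
n3 = 1 NOR 0 = 0
n7 = 0 NOR 0 = 1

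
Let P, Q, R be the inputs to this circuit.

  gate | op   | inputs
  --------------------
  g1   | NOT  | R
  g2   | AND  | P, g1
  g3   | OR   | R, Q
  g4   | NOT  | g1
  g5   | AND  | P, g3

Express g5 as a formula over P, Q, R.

g3 = R OR Q
g5 = P AND g3 = P AND (R OR Q)

P AND (R OR Q)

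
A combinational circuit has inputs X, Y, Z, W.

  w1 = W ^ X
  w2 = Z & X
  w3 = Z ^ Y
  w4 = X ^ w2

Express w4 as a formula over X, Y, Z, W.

w2 = Z & X
w4 = X ^ w2 = X ^ (Z & X)

X ^ (Z & X)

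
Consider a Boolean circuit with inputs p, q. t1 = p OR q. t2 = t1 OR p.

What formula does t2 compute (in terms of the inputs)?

(p OR q) OR p

t1 = p OR q
t2 = t1 OR p = (p OR q) OR p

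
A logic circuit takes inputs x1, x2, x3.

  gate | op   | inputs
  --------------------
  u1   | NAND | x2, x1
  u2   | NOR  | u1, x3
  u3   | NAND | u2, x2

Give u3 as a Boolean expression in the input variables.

u1 = x2 NAND x1
u2 = u1 NOR x3 = (x2 NAND x1) NOR x3
u3 = u2 NAND x2 = ((x2 NAND x1) NOR x3) NAND x2

((x2 NAND x1) NOR x3) NAND x2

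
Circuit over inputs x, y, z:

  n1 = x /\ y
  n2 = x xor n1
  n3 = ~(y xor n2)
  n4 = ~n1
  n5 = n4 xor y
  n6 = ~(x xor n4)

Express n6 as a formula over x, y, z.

n1 = x /\ y
n4 = ~n1 = ~(x /\ y)
n6 = ~(x xor n4) = ~(x xor ~(x /\ y))

~(x xor ~(x /\ y))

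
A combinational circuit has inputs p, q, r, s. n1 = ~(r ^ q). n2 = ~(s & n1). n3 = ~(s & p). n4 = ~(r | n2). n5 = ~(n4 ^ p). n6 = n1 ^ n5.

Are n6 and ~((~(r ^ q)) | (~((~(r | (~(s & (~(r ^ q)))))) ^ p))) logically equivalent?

n1 = ~(r ^ q)
n2 = ~(s & n1) = ~(s & (~(r ^ q)))
n4 = ~(r | n2) = ~(r | (~(s & (~(r ^ q)))))
n5 = ~(n4 ^ p) = ~((~(r | (~(s & (~(r ^ q)))))) ^ p)
n6 = n1 ^ n5 = (~(r ^ q)) ^ (~((~(r | (~(s & (~(r ^ q)))))) ^ p))
At p=0, q=0, r=0, s=1: circuit gives 1, formula gives 0.

No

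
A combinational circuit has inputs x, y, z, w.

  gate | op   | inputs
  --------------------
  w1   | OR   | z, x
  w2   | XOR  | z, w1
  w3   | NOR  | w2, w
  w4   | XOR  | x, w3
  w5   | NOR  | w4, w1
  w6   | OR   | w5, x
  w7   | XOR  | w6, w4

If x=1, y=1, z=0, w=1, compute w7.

w1 = 0 OR 1 = 1
w2 = 0 XOR 1 = 1
w3 = 1 NOR 1 = 0
w4 = 1 XOR 0 = 1
w5 = 1 NOR 1 = 0
w6 = 0 OR 1 = 1
w7 = 1 XOR 1 = 0

0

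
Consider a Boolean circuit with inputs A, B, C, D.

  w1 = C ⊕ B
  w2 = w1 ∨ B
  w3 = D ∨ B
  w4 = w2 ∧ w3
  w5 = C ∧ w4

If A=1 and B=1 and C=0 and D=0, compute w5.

0

w1 = 0 ⊕ 1 = 1
w2 = 1 ∨ 1 = 1
w3 = 0 ∨ 1 = 1
w4 = 1 ∧ 1 = 1
w5 = 0 ∧ 1 = 0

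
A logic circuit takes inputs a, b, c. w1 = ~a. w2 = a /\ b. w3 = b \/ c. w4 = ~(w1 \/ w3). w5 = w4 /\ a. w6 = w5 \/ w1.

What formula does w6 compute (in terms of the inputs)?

w1 = ~a
w3 = b \/ c
w4 = ~(w1 \/ w3) = ~(~a \/ (b \/ c))
w5 = w4 /\ a = (~(~a \/ (b \/ c))) /\ a
w6 = w5 \/ w1 = ((~(~a \/ (b \/ c))) /\ a) \/ ~a

((~(~a \/ (b \/ c))) /\ a) \/ ~a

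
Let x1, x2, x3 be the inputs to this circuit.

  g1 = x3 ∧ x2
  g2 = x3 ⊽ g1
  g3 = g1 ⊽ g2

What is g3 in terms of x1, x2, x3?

g1 = x3 ∧ x2
g2 = x3 ⊽ g1 = x3 ⊽ (x3 ∧ x2)
g3 = g1 ⊽ g2 = (x3 ∧ x2) ⊽ (x3 ⊽ (x3 ∧ x2))

(x3 ∧ x2) ⊽ (x3 ⊽ (x3 ∧ x2))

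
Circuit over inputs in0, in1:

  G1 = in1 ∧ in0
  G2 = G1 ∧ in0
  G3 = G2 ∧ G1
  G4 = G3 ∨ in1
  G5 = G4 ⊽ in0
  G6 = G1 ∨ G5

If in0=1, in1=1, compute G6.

1

G1 = 1 ∧ 1 = 1
G2 = 1 ∧ 1 = 1
G3 = 1 ∧ 1 = 1
G4 = 1 ∨ 1 = 1
G5 = 1 ⊽ 1 = 0
G6 = 1 ∨ 0 = 1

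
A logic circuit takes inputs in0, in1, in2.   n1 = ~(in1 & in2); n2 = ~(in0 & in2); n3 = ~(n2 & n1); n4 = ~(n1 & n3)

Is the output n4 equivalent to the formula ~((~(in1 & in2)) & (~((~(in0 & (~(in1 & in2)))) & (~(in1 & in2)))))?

No

n1 = ~(in1 & in2)
n2 = ~(in0 & in2)
n3 = ~(n2 & n1) = ~((~(in0 & in2)) & (~(in1 & in2)))
n4 = ~(n1 & n3) = ~((~(in1 & in2)) & (~((~(in0 & in2)) & (~(in1 & in2)))))
At in0=1, in1=0, in2=0: circuit gives 1, formula gives 0.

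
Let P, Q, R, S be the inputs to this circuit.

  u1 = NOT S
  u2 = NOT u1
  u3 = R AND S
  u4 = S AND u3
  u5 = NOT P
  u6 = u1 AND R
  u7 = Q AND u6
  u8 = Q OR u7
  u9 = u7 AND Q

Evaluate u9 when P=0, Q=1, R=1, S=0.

1

u1 = NOT 0 = 1
u6 = 1 AND 1 = 1
u7 = 1 AND 1 = 1
u9 = 1 AND 1 = 1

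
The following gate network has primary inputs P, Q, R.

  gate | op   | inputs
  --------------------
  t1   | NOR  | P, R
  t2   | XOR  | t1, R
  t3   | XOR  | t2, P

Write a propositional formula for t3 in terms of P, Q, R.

((P NOR R) XOR R) XOR P

t1 = P NOR R
t2 = t1 XOR R = (P NOR R) XOR R
t3 = t2 XOR P = ((P NOR R) XOR R) XOR P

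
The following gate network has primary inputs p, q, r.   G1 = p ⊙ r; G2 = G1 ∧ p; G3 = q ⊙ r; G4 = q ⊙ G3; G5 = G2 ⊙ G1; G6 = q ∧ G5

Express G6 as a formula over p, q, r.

G1 = p ⊙ r
G2 = G1 ∧ p = (p ⊙ r) ∧ p
G5 = G2 ⊙ G1 = ((p ⊙ r) ∧ p) ⊙ (p ⊙ r)
G6 = q ∧ G5 = q ∧ (((p ⊙ r) ∧ p) ⊙ (p ⊙ r))

q ∧ (((p ⊙ r) ∧ p) ⊙ (p ⊙ r))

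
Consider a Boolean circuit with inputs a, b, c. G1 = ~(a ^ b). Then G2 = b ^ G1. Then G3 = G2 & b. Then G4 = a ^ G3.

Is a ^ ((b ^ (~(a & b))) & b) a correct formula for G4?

No

G1 = ~(a ^ b)
G2 = b ^ G1 = b ^ (~(a ^ b))
G3 = G2 & b = (b ^ (~(a ^ b))) & b
G4 = a ^ G3 = a ^ ((b ^ (~(a ^ b))) & b)
At a=0, b=1, c=0: circuit gives 1, formula gives 0.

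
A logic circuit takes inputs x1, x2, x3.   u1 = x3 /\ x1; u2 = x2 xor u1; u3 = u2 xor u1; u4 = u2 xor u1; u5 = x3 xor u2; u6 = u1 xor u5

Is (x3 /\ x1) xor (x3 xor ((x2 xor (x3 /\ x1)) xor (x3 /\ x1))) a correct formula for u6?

u1 = x3 /\ x1
u2 = x2 xor u1 = x2 xor (x3 /\ x1)
u5 = x3 xor u2 = x3 xor (x2 xor (x3 /\ x1))
u6 = u1 xor u5 = (x3 /\ x1) xor (x3 xor (x2 xor (x3 /\ x1)))
At x1=1, x2=0, x3=1: circuit gives 1, formula gives 0.

No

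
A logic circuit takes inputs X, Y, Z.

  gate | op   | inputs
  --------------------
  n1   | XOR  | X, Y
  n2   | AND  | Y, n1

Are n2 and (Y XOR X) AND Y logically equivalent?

n1 = X XOR Y
n2 = Y AND n1 = Y AND (X XOR Y)
At X=0, Y=0, Z=0: circuit gives 0, formula gives 0.
At X=0, Y=1, Z=0: circuit gives 1, formula gives 1.
Agrees on all 8 inputs.

Yes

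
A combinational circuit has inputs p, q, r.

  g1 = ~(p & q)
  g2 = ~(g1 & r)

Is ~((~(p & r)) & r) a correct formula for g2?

No

g1 = ~(p & q)
g2 = ~(g1 & r) = ~((~(p & q)) & r)
At p=1, q=0, r=1: circuit gives 0, formula gives 1.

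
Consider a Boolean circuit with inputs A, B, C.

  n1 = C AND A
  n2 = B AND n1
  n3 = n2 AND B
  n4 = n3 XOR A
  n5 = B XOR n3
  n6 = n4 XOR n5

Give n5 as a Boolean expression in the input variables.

n1 = C AND A
n2 = B AND n1 = B AND (C AND A)
n3 = n2 AND B = (B AND (C AND A)) AND B
n5 = B XOR n3 = B XOR ((B AND (C AND A)) AND B)

B XOR ((B AND (C AND A)) AND B)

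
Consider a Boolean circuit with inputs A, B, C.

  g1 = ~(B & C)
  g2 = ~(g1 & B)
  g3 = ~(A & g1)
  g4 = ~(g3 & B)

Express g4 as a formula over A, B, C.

g1 = ~(B & C)
g3 = ~(A & g1) = ~(A & (~(B & C)))
g4 = ~(g3 & B) = ~((~(A & (~(B & C)))) & B)

~((~(A & (~(B & C)))) & B)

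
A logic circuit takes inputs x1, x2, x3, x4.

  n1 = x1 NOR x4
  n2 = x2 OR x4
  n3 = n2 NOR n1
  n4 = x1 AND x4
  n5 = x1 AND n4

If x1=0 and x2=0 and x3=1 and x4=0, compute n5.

0

n4 = 0 AND 0 = 0
n5 = 0 AND 0 = 0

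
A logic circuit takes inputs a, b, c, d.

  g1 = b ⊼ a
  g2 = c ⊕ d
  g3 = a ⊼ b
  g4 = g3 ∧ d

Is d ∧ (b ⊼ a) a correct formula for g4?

Yes

g3 = a ⊼ b
g4 = g3 ∧ d = (a ⊼ b) ∧ d
At a=0, b=0, c=0, d=0: circuit gives 0, formula gives 0.
At a=0, b=0, c=0, d=1: circuit gives 1, formula gives 1.
Agrees on all 16 inputs.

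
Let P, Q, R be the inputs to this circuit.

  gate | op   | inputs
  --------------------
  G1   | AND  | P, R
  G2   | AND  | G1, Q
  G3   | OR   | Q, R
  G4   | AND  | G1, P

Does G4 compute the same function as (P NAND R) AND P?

G1 = P AND R
G4 = G1 AND P = (P AND R) AND P
At P=1, Q=0, R=0: circuit gives 0, formula gives 1.

No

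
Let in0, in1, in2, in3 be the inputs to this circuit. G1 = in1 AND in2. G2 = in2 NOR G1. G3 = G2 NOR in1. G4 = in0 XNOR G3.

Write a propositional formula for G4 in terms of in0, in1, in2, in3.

in0 XNOR ((in2 NOR (in1 AND in2)) NOR in1)

G1 = in1 AND in2
G2 = in2 NOR G1 = in2 NOR (in1 AND in2)
G3 = G2 NOR in1 = (in2 NOR (in1 AND in2)) NOR in1
G4 = in0 XNOR G3 = in0 XNOR ((in2 NOR (in1 AND in2)) NOR in1)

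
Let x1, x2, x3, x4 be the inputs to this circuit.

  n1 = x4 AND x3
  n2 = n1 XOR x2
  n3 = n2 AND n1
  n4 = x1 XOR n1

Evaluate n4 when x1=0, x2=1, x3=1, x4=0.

n1 = 0 AND 1 = 0
n4 = 0 XOR 0 = 0

0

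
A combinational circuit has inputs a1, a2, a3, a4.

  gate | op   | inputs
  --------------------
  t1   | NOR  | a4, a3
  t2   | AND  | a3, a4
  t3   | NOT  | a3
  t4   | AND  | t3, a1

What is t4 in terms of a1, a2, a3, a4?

NOT a3 AND a1

t3 = NOT a3
t4 = t3 AND a1 = NOT a3 AND a1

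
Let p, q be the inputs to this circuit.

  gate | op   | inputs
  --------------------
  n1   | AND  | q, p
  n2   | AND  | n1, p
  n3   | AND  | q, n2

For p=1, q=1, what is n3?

1

n1 = 1 AND 1 = 1
n2 = 1 AND 1 = 1
n3 = 1 AND 1 = 1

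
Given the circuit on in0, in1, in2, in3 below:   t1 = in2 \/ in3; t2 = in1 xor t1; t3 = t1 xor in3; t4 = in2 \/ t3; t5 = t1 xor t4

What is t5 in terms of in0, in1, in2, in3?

t1 = in2 \/ in3
t3 = t1 xor in3 = (in2 \/ in3) xor in3
t4 = in2 \/ t3 = in2 \/ ((in2 \/ in3) xor in3)
t5 = t1 xor t4 = (in2 \/ in3) xor (in2 \/ ((in2 \/ in3) xor in3))

(in2 \/ in3) xor (in2 \/ ((in2 \/ in3) xor in3))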